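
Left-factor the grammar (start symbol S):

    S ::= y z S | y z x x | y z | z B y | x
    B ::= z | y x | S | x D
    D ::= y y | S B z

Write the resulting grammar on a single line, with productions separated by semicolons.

S ::= z B y | x | y z S'; B ::= z | y x | S | x D; D ::= y y | S B z; S' ::= S | x x | ε

S has alternatives sharing prefix 'y z': factor to S → y z S' with S' → S | x x | ε.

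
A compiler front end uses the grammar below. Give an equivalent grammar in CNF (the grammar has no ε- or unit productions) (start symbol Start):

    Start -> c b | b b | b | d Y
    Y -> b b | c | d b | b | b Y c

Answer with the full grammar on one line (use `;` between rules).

Start -> X1 X2 | X2 X2 | b | X3 Y; Y -> X2 X2 | c | X3 X2 | b | X2 Y1; X1 -> c; X2 -> b; X3 -> d; Y1 -> Y X1

Introduce a nonterminal for each terminal appearing in a rule of length ≥ 2: X1 → c, X2 → b, X3 → d.
Binarize each right-hand side of length ≥ 3 by chaining fresh nonterminals (Y1, Y2, …): affected rules were Y → X2 Y X1.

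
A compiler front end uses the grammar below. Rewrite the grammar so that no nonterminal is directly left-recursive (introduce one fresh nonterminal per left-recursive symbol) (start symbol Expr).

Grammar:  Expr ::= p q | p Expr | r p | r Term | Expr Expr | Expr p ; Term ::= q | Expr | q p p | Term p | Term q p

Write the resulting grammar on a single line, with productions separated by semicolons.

Expr ::= p q Expr1 | p Expr Expr1 | r p Expr1 | r Term Expr1; Term ::= q Term1 | Expr Term1 | q p p Term1; Expr1 ::= Expr Expr1 | p Expr1 | ε; Term1 ::= p Term1 | q p Term1 | ε

Left recursion appears on Expr, Term.
For Expr: α = {Expr, p}, β = {p q, p Expr, r p, r Term}. Rewrite as Expr → β Expr1 and Expr1 → α Expr1 | ε.
For Term: α = {p, q p}, β = {q, Expr, q p p}. Rewrite as Term → β Term1 and Term1 → α Term1 | ε.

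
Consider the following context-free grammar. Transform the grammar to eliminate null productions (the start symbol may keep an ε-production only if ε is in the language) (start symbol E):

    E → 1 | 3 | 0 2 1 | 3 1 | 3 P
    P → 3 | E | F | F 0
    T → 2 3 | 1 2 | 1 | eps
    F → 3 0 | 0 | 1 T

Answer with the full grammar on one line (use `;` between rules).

The nullable symbols are {T}.
ε ∉ L(G), so no ε-production is kept.
Expand every rule over subsets of its nullable positions: F → 1 T gives 1 T | 1.

E → 1 | 3 | 0 2 1 | 3 1 | 3 P; P → 3 | E | F | F 0; T → 2 3 | 1 2 | 1; F → 3 0 | 0 | 1 T | 1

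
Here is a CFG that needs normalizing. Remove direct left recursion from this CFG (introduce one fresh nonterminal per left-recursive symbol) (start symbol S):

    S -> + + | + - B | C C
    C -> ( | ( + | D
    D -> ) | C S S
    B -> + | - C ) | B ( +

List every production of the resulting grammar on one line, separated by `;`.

S -> + + | + - B | C C; C -> ( | ( + | D; D -> ) | C S S; B -> + B' | - C ) B'; B' -> ( + B' | epsilon

Directly left-recursive nonterminal: B.
For B: α = {( +}, β = {+, - C )}. Rewrite as B → β B' and B' → α B' | ε.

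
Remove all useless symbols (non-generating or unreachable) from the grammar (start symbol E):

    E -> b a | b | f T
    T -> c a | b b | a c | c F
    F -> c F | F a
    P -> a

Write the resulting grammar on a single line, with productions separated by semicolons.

Generating nonterminals: {E, P, T}.
Reachable from E after that: {E, T}.
Removed useless symbols: {F, P} and every production mentioning them.

E -> b a | b | f T; T -> c a | b b | a c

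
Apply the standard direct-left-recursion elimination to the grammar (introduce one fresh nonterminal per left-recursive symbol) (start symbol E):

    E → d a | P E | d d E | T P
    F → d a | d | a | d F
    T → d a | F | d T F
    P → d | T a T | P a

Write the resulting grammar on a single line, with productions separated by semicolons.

Left recursion appears on P.
For P: α = {a}, β = {d, T a T}. Rewrite as P → β P' and P' → α P' | ε.

E → d a | P E | d d E | T P; F → d a | d | a | d F; T → d a | F | d T F; P → d P' | T a T P'; P' → a P' | ε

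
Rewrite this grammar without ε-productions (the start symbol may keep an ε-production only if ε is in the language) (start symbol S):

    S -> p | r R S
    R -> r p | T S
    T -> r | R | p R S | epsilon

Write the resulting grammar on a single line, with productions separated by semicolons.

Nullable nonterminals: {T}.
ε ∉ L(G), so no ε-production is kept.
Expand every rule over subsets of its nullable positions: R → T S gives T S | S.

S -> p | r R S; R -> r p | T S | S; T -> r | R | p R S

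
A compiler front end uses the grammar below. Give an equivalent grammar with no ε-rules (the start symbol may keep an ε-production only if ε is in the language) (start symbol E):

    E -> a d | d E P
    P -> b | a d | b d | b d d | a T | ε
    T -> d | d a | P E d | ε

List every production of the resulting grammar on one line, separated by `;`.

Nullable nonterminals: {P, T}.
ε ∉ L(G), so no ε-production is kept.
Expand every rule over subsets of its nullable positions: E → d E P gives d E P | d E. P → a T gives a T | a. T → P E d gives P E d | E d.

E -> a d | d E P | d E; P -> b | a d | b d | b d d | a T | a; T -> d | d a | P E d | E d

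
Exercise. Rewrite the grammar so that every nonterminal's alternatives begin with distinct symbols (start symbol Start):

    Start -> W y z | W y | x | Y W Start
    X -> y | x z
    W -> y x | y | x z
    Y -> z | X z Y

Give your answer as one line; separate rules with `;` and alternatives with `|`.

Start has alternatives sharing prefix 'W y': factor to Start → W y Start1 with Start1 → z | ε.
W has alternatives sharing prefix 'y': factor to W → y W1 with W1 → x | ε.

Start -> x | Y W Start | W y Start1; X -> y | x z; W -> x z | y W1; Y -> z | X z Y; Start1 -> z | ε; W1 -> x | ε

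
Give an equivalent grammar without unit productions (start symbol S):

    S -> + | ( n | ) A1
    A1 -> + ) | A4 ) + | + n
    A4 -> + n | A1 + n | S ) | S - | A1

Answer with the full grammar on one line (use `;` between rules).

S -> + | ( n | ) A1; A1 -> + ) | A4 ) + | + n; A4 -> + n | A1 + n | S ) | S - | + ) | A4 ) +

Unit pairs: A4 ⇒* {A1}.
Replace each nonterminal's rules with the union of the non-unit rules of every nonterminal it unit-derives.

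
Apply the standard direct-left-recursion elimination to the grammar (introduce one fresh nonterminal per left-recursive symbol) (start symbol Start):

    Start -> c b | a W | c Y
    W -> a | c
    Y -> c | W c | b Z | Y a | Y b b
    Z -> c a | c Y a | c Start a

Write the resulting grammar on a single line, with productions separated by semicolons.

Directly left-recursive nonterminal: Y.
For Y: α = {a, b b}, β = {c, W c, b Z}. Rewrite as Y → β Y1 and Y1 → α Y1 | ε.

Start -> c b | a W | c Y; W -> a | c; Y -> c Y1 | W c Y1 | b Z Y1; Z -> c a | c Y a | c Start a; Y1 -> a Y1 | b b Y1 | eps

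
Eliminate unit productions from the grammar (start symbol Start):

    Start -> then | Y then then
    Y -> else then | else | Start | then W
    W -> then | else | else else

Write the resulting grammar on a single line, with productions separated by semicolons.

Unit pairs: Y ⇒* {Start}.
For each unit pair (A, B), copy every non-unit production of B to A, then drop all unit productions.

Start -> then | Y then then; Y -> then | Y then then | else then | else | then W; W -> then | else | else else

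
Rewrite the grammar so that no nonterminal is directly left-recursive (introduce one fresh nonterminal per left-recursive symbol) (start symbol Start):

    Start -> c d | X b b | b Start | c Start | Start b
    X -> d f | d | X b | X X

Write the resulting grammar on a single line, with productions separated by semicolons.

Directly left-recursive nonterminals: Start, X.
For Start: α = {b}, β = {c d, X b b, b Start, c Start}. Rewrite as Start → β Start1 and Start1 → α Start1 | ε.
For X: α = {b, X}, β = {d f, d}. Rewrite as X → β X1 and X1 → α X1 | ε.

Start -> c d Start1 | X b b Start1 | b Start Start1 | c Start Start1; X -> d f X1 | d X1; Start1 -> b Start1 | ε; X1 -> b X1 | X X1 | ε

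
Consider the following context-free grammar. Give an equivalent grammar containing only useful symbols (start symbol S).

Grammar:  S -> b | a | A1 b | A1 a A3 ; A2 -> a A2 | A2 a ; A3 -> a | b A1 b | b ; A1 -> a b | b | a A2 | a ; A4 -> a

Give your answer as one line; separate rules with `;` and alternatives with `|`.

Generating nonterminals: {A1, A3, A4, S}.
Reachable from S after that: {A1, A3, S}.
Removed useless symbols: {A2, A4} and every production mentioning them.

S -> b | a | A1 b | A1 a A3; A3 -> a | b A1 b | b; A1 -> a b | b | a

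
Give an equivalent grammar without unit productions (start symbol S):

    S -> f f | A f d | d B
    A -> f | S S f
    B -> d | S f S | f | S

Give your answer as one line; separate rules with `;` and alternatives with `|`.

Unit pairs: B ⇒* {S}.
Replace each nonterminal's rules with the union of the non-unit rules of every nonterminal it unit-derives.

S -> f f | A f d | d B; A -> f | S S f; B -> d | S f S | f | f f | A f d | d B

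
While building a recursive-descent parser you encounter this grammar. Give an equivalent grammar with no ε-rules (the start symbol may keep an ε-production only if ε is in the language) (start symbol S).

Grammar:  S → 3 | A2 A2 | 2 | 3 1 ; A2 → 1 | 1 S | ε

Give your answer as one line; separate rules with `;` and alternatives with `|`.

S → 3 | A2 A2 | A2 | 2 | 3 1 | ε; A2 → 1 | 1 S

Nullable nonterminals: {A2, S}.
ε ∈ L(G) since S is nullable, so keep S → ε.
Add the nullable-subset variants: S → A2 A2 gives A2 A2 | A2.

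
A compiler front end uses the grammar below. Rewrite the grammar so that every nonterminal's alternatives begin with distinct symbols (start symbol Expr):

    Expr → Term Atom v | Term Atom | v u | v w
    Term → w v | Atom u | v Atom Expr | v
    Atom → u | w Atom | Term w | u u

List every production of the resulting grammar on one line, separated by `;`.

Expr has alternatives sharing prefix 'Term Atom': factor to Expr → Term Atom Expr1 with Expr1 → v | ε.
Expr has alternatives sharing prefix 'v': factor to Expr → v Expr2 with Expr2 → u | w.
Term has alternatives sharing prefix 'v': factor to Term → v Term1 with Term1 → Atom Expr | ε.
Atom has alternatives sharing prefix 'u': factor to Atom → u Atom1 with Atom1 → ε | u.

Expr → Term Atom Expr1 | v Expr2; Term → w v | Atom u | v Term1; Atom → w Atom | Term w | u Atom1; Expr1 → v | eps; Expr2 → u | w; Term1 → Atom Expr | eps; Atom1 → eps | u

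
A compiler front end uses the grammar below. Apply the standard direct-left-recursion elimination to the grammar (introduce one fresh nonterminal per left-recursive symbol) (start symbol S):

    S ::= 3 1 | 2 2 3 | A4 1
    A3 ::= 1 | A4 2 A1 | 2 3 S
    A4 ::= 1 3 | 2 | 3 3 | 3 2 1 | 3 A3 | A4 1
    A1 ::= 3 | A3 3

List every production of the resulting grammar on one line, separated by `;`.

Left recursion appears on A4.
For A4: α = {1}, β = {1 3, 2, 3 3, 3 2 1, 3 A3}. Rewrite as A4 → β A4' and A4' → α A4' | ε.

S ::= 3 1 | 2 2 3 | A4 1; A3 ::= 1 | A4 2 A1 | 2 3 S; A4 ::= 1 3 A4' | 2 A4' | 3 3 A4' | 3 2 1 A4' | 3 A3 A4'; A1 ::= 3 | A3 3; A4' ::= 1 A4' | ε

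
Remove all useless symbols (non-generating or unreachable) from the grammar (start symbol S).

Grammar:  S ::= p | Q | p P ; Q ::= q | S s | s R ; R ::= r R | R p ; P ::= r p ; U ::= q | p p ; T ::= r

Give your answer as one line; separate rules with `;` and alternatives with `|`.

Generating nonterminals: {P, Q, S, T, U}.
Reachable from S after that: {P, Q, S}.
Removed useless symbols: {R, T, U} and every production mentioning them.

S ::= p | Q | p P; Q ::= q | S s; P ::= r p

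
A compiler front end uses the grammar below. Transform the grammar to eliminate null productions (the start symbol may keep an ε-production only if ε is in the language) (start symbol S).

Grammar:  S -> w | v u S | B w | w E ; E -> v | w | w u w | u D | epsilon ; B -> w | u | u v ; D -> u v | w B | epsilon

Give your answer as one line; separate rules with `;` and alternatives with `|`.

Nullable set = {D, E}.
ε ∉ L(G), so no ε-production is kept.
For each production, add variants omitting each subset of nullable occurrences: E → u D gives u D | u.

S -> w | v u S | B w | w E; E -> v | w | w u w | u D | u; B -> w | u | u v; D -> u v | w B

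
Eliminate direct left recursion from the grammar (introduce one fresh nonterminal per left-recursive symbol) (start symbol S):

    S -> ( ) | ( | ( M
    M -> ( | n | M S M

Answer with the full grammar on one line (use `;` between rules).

S -> ( ) | ( | ( M; M -> ( M' | n M'; M' -> S M M' | eps

M is directly left-recursive.
For M: α = {S M}, β = {(, n}. Rewrite as M → β M' and M' → α M' | ε.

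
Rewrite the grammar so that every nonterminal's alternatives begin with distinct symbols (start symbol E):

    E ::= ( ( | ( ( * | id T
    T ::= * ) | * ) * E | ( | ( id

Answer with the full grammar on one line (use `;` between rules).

E ::= id T | ( ( E'; T ::= * ) T' | ( T''; E' ::= eps | *; T' ::= eps | * E; T'' ::= eps | id

E has alternatives sharing prefix '( (': factor to E → ( ( E' with E' → ε | *.
T has alternatives sharing prefix '* )': factor to T → * ) T' with T' → ε | * E.
T has alternatives sharing prefix '(': factor to T → ( T'' with T'' → ε | id.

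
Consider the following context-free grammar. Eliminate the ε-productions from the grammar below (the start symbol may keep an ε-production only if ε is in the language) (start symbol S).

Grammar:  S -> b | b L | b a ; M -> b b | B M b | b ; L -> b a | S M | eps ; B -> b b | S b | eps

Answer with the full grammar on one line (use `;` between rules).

S -> b | b L | b a; M -> b b | B M b | M b | b; L -> b a | S M; B -> b b | S b

Nullable set = {B, L}.
ε ∉ L(G), so no ε-production is kept.
For each production, add variants omitting each subset of nullable occurrences: M → B M b gives B M b | M b.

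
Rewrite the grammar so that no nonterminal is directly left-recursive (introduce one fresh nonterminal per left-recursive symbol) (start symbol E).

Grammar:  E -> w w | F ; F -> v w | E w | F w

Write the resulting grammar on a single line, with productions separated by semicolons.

F is directly left-recursive.
For F: α = {w}, β = {v w, E w}. Rewrite as F → β F' and F' → α F' | ε.

E -> w w | F; F -> v w F' | E w F'; F' -> w F' | ε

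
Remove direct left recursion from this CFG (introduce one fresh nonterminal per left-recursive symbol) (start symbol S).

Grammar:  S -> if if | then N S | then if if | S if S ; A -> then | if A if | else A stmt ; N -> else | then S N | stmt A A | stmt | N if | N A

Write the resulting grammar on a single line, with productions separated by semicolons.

Directly left-recursive nonterminals: S, N.
For S: α = {if S}, β = {if if, then N S, then if if}. Rewrite as S → β S' and S' → α S' | ε.
For N: α = {if, A}, β = {else, then S N, stmt A A, stmt}. Rewrite as N → β N' and N' → α N' | ε.

S -> if if S' | then N S S' | then if if S'; A -> then | if A if | else A stmt; N -> else N' | then S N N' | stmt A A N' | stmt N'; S' -> if S S' | ε; N' -> if N' | A N' | ε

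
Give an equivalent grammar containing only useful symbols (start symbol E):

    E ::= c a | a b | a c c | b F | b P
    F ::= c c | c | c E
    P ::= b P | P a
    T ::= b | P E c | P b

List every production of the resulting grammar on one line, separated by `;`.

E ::= c a | a b | a c c | b F; F ::= c c | c | c E

Generating nonterminals: {E, F, T}.
Reachable from E after that: {E, F}.
Removed useless symbols: {P, T} and every production mentioning them.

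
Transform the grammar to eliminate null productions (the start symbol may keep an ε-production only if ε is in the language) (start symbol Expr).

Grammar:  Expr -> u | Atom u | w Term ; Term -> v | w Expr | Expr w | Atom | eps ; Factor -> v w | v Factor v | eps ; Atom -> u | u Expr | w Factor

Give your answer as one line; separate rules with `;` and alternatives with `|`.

Nullable set = {Factor, Term}.
ε ∉ L(G), so no ε-production is kept.
Expand every rule over subsets of its nullable positions: Expr → w Term gives w Term | w. Factor → v Factor v gives v Factor v | v v. Atom → w Factor gives w Factor | w.

Expr -> u | Atom u | w Term | w; Term -> v | w Expr | Expr w | Atom; Factor -> v w | v Factor v | v v; Atom -> u | u Expr | w Factor | w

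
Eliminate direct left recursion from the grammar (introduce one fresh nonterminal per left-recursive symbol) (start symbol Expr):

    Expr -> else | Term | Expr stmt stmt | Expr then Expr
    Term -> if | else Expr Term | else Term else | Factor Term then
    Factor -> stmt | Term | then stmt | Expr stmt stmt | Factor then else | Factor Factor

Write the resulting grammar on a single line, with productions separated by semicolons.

Expr -> else Expr1 | Term Expr1; Term -> if | else Expr Term | else Term else | Factor Term then; Factor -> stmt Factor1 | Term Factor1 | then stmt Factor1 | Expr stmt stmt Factor1; Expr1 -> stmt stmt Expr1 | then Expr Expr1 | eps; Factor1 -> then else Factor1 | Factor Factor1 | eps

Left recursion appears on Expr, Factor.
For Expr: α = {stmt stmt, then Expr}, β = {else, Term}. Rewrite as Expr → β Expr1 and Expr1 → α Expr1 | ε.
For Factor: α = {then else, Factor}, β = {stmt, Term, then stmt, Expr stmt stmt}. Rewrite as Factor → β Factor1 and Factor1 → α Factor1 | ε.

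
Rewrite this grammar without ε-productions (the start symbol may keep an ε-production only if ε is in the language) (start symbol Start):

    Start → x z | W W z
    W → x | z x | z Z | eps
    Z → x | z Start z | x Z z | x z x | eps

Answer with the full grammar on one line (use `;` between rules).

Start → x z | W W z | W z | z; W → x | z x | z Z | z; Z → x | z Start z | x Z z | x z | x z x

Nullable set = {W, Z}.
ε ∉ L(G), so no ε-production is kept.
Expand every rule over subsets of its nullable positions: Start → W W z gives W W z | W z | z. W → z Z gives z Z | z. Z → x Z z gives x Z z | x z.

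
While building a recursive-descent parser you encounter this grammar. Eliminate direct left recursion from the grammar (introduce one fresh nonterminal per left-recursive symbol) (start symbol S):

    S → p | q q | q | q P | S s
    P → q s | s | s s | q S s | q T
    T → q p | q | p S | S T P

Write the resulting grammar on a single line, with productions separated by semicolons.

Directly left-recursive nonterminal: S.
For S: α = {s}, β = {p, q q, q, q P}. Rewrite as S → β S' and S' → α S' | ε.

S → p S' | q q S' | q S' | q P S'; P → q s | s | s s | q S s | q T; T → q p | q | p S | S T P; S' → s S' | ε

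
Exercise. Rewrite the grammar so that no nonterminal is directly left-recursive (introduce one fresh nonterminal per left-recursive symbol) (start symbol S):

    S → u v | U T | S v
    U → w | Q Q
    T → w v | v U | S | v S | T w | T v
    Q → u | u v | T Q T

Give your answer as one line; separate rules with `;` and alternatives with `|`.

S → u v S' | U T S'; U → w | Q Q; T → w v T' | v U T' | S T' | v S T'; Q → u | u v | T Q T; S' → v S' | ε; T' → w T' | v T' | ε

Left recursion appears on S, T.
For S: α = {v}, β = {u v, U T}. Rewrite as S → β S' and S' → α S' | ε.
For T: α = {w, v}, β = {w v, v U, S, v S}. Rewrite as T → β T' and T' → α T' | ε.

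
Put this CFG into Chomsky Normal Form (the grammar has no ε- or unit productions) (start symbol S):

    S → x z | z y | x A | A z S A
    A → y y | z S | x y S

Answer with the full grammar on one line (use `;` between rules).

S → X1 X2 | X2 X3 | X1 A | A Y1; A → X3 X3 | X2 S | X1 Y3; X1 → x; X2 → z; X3 → y; Y1 → X2 Y2; Y2 → S A; Y3 → X3 S

Introduce a nonterminal for each terminal appearing in a rule of length ≥ 2: X1 → x, X2 → z, X3 → y.
Binarize each right-hand side of length ≥ 3 by chaining fresh nonterminals (Y1, Y2, …): affected rules were S → A X2 S A; A → X1 X3 S.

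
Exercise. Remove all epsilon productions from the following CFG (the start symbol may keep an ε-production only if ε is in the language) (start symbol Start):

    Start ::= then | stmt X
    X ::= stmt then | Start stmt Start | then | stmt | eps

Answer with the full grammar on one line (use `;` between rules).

The nullable symbols are {X}.
ε ∉ L(G), so no ε-production is kept.
For each production, add variants omitting each subset of nullable occurrences: Start → stmt X gives stmt X | stmt.

Start ::= then | stmt X | stmt; X ::= stmt then | Start stmt Start | then | stmt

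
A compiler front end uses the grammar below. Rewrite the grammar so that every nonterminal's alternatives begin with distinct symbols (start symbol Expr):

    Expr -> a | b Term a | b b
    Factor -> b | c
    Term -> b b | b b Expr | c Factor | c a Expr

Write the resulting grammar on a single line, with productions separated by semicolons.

Expr -> a | b Expr1; Factor -> b | c; Term -> b b Term1 | c Term2; Expr1 -> Term a | b; Term1 -> ε | Expr; Term2 -> Factor | a Expr

Expr has alternatives sharing prefix 'b': factor to Expr → b Expr1 with Expr1 → Term a | b.
Term has alternatives sharing prefix 'b b': factor to Term → b b Term1 with Term1 → ε | Expr.
Term has alternatives sharing prefix 'c': factor to Term → c Term2 with Term2 → Factor | a Expr.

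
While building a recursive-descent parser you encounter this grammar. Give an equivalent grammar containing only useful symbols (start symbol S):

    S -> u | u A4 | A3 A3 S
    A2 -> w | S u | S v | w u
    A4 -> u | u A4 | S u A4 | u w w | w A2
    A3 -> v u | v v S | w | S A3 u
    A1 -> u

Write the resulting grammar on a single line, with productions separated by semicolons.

S -> u | u A4 | A3 A3 S; A2 -> w | S u | S v | w u; A4 -> u | u A4 | S u A4 | u w w | w A2; A3 -> v u | v v S | w | S A3 u

Generating nonterminals: {A1, A2, A3, A4, S}.
Reachable from S after that: {A2, A3, A4, S}.
Removed useless symbols: {A1} and every production mentioning them.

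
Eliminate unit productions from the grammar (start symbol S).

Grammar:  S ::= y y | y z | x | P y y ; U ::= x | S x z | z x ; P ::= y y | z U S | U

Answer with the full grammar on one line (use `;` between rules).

Unit pairs: P ⇒* {U}.
Replace each nonterminal's rules with the union of the non-unit rules of every nonterminal it unit-derives.

S ::= y y | y z | x | P y y; U ::= x | S x z | z x; P ::= x | S x z | z x | y y | z U S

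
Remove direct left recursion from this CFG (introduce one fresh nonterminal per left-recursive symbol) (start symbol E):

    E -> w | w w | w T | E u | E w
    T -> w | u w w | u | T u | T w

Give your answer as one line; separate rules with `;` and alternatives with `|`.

Directly left-recursive nonterminals: E, T.
For E: α = {u, w}, β = {w, w w, w T}. Rewrite as E → β E' and E' → α E' | ε.
For T: α = {u, w}, β = {w, u w w, u}. Rewrite as T → β T' and T' → α T' | ε.

E -> w E' | w w E' | w T E'; T -> w T' | u w w T' | u T'; E' -> u E' | w E' | ε; T' -> u T' | w T' | ε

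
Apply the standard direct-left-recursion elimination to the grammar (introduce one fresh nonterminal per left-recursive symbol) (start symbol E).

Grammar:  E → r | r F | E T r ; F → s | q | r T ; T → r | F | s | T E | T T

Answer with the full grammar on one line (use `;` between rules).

Left recursion appears on E, T.
For E: α = {T r}, β = {r, r F}. Rewrite as E → β E' and E' → α E' | ε.
For T: α = {E, T}, β = {r, F, s}. Rewrite as T → β T' and T' → α T' | ε.

E → r E' | r F E'; F → s | q | r T; T → r T' | F T' | s T'; E' → T r E' | ε; T' → E T' | T T' | ε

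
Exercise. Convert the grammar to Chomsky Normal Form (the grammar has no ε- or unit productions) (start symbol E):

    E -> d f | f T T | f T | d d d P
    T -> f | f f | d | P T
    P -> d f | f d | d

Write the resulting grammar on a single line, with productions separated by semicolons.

Introduce a nonterminal for each terminal appearing in a rule of length ≥ 2: X1 → d, X2 → f.
Binarize each right-hand side of length ≥ 3 by chaining fresh nonterminals (Y1, Y2, …): affected rules were E → X2 T T; E → X1 X1 X1 P.

E -> X1 X2 | X2 Y1 | X2 T | X1 Y2; T -> f | X2 X2 | d | P T; P -> X1 X2 | X2 X1 | d; X1 -> d; X2 -> f; Y1 -> T T; Y2 -> X1 Y3; Y3 -> X1 P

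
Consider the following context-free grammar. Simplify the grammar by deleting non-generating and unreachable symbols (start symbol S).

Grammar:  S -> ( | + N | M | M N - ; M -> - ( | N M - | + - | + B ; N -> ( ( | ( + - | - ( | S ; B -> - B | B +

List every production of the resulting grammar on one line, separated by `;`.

Generating nonterminals: {M, N, S}.
Reachable from S after that: {M, N, S}.
Removed useless symbols: {B} and every production mentioning them.

S -> ( | + N | M | M N -; M -> - ( | N M - | + -; N -> ( ( | ( + - | - ( | S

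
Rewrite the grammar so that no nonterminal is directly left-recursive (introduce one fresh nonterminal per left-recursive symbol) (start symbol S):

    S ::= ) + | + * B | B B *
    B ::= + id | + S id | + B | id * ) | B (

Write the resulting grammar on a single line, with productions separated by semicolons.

S ::= ) + | + * B | B B *; B ::= + id B' | + S id B' | + B B' | id * ) B'; B' ::= ( B' | ε

Directly left-recursive nonterminal: B.
For B: α = {(}, β = {+ id, + S id, + B, id * )}. Rewrite as B → β B' and B' → α B' | ε.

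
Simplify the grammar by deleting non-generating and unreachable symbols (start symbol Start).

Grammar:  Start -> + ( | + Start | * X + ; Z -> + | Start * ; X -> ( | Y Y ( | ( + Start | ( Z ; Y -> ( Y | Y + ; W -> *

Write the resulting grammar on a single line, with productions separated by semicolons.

Start -> + ( | + Start | * X +; Z -> + | Start *; X -> ( | ( + Start | ( Z

Generating nonterminals: {Start, W, X, Z}.
Reachable from Start after that: {Start, X, Z}.
Removed useless symbols: {W, Y} and every production mentioning them.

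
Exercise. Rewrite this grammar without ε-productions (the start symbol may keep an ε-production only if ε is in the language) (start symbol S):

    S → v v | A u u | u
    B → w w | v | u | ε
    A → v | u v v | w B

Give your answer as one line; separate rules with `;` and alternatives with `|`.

Nullable set = {B}.
ε ∉ L(G), so no ε-production is kept.
Expand every rule over subsets of its nullable positions: A → w B gives w B | w.

S → v v | A u u | u; B → w w | v | u; A → v | u v v | w B | w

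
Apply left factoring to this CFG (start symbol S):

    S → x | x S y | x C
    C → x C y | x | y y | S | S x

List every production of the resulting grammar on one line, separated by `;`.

S has alternatives sharing prefix 'x': factor to S → x S' with S' → ε | S y | C.
C has alternatives sharing prefix 'x': factor to C → x C' with C' → C y | ε.
C has alternatives sharing prefix 'S': factor to C → S C'' with C'' → ε | x.

S → x S'; C → y y | x C' | S C''; S' → ε | S y | C; C' → C y | ε; C'' → ε | x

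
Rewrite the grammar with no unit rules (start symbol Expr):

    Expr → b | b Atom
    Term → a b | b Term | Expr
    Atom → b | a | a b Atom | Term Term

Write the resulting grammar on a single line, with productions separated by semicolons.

Unit pairs: Term ⇒* {Expr}.
For every A with A ⇒* B via unit rules, add B's non-unit alternatives to A; then delete every rule of the form X → Y.

Expr → b | b Atom; Term → a b | b Term | b | b Atom; Atom → b | a | a b Atom | Term Term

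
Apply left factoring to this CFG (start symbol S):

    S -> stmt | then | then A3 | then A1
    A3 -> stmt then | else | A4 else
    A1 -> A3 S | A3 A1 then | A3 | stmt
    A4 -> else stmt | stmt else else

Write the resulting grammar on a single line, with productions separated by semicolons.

S has alternatives sharing prefix 'then': factor to S → then S' with S' → ε | A3 | A1.
A1 has alternatives sharing prefix 'A3': factor to A1 → A3 A1' with A1' → S | A1 then | ε.

S -> stmt | then S'; A3 -> stmt then | else | A4 else; A1 -> stmt | A3 A1'; A4 -> else stmt | stmt else else; S' -> ε | A3 | A1; A1' -> S | A1 then | ε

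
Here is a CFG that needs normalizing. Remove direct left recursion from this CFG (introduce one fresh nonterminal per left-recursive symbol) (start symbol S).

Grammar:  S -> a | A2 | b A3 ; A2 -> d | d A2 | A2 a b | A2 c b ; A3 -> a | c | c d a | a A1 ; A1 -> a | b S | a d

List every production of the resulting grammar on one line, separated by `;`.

A2 is directly left-recursive.
For A2: α = {a b, c b}, β = {d, d A2}. Rewrite as A2 → β A2' and A2' → α A2' | ε.

S -> a | A2 | b A3; A2 -> d A2' | d A2 A2'; A3 -> a | c | c d a | a A1; A1 -> a | b S | a d; A2' -> a b A2' | c b A2' | ε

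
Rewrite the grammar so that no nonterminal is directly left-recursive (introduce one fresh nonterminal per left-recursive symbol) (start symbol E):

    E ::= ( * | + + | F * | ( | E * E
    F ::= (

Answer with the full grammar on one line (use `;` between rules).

E ::= ( * E' | + + E' | F * E' | ( E'; F ::= (; E' ::= * E E' | ε

Directly left-recursive nonterminal: E.
For E: α = {* E}, β = {( *, + +, F *, (}. Rewrite as E → β E' and E' → α E' | ε.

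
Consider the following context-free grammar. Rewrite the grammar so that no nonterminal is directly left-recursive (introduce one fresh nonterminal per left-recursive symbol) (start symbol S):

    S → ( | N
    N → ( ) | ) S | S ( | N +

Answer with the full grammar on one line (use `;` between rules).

Directly left-recursive nonterminal: N.
For N: α = {+}, β = {( ), ) S, S (}. Rewrite as N → β N' and N' → α N' | ε.

S → ( | N; N → ( ) N' | ) S N' | S ( N'; N' → + N' | epsilon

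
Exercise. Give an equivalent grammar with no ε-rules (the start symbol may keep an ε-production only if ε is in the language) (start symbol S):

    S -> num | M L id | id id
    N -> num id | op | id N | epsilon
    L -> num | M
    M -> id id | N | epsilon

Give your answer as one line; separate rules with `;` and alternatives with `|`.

Nullable nonterminals: {L, M, N}.
ε ∉ L(G), so no ε-production is kept.
Expand every rule over subsets of its nullable positions: S → M L id gives M L id | M id | L id | id. N → id N gives id N | id.

S -> num | M L id | M id | L id | id | id id; N -> num id | op | id N | id; L -> num | M; M -> id id | N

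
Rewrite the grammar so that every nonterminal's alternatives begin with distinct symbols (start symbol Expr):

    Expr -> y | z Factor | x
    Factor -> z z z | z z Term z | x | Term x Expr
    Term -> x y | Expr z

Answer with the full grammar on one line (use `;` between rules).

Factor has alternatives sharing prefix 'z z': factor to Factor → z z Factor1 with Factor1 → z | Term z.

Expr -> y | z Factor | x; Factor -> x | Term x Expr | z z Factor1; Term -> x y | Expr z; Factor1 -> z | Term z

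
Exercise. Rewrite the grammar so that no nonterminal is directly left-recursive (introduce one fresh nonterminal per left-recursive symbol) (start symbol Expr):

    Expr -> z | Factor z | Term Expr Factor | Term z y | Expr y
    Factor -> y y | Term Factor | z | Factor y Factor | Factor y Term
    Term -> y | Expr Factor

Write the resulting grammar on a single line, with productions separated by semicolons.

Expr -> z Expr1 | Factor z Expr1 | Term Expr Factor Expr1 | Term z y Expr1; Factor -> y y Factor1 | Term Factor Factor1 | z Factor1; Term -> y | Expr Factor; Expr1 -> y Expr1 | ε; Factor1 -> y Factor Factor1 | y Term Factor1 | ε

Expr, Factor are directly left-recursive.
For Expr: α = {y}, β = {z, Factor z, Term Expr Factor, Term z y}. Rewrite as Expr → β Expr1 and Expr1 → α Expr1 | ε.
For Factor: α = {y Factor, y Term}, β = {y y, Term Factor, z}. Rewrite as Factor → β Factor1 and Factor1 → α Factor1 | ε.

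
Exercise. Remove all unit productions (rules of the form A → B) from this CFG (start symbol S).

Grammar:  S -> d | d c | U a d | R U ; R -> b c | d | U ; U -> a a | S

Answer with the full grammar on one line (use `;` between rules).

Unit pairs: R ⇒* {S, U}; U ⇒* {S}.
For every A with A ⇒* B via unit rules, add B's non-unit alternatives to A; then delete every rule of the form X → Y.

S -> d | d c | U a d | R U; R -> a a | d | d c | U a d | R U | b c; U -> a a | d | d c | U a d | R U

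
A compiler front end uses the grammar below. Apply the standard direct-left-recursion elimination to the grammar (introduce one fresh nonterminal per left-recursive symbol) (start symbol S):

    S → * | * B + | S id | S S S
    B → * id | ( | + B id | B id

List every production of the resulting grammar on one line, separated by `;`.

Left recursion appears on S, B.
For S: α = {id, S S}, β = {*, * B +}. Rewrite as S → β S' and S' → α S' | ε.
For B: α = {id}, β = {* id, (, + B id}. Rewrite as B → β B' and B' → α B' | ε.

S → * S' | * B + S'; B → * id B' | ( B' | + B id B'; S' → id S' | S S S' | ε; B' → id B' | ε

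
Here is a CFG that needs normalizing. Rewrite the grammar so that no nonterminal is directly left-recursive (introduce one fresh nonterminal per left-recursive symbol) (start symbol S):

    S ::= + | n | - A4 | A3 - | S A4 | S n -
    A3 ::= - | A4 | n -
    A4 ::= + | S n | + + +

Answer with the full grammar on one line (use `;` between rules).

Left recursion appears on S.
For S: α = {A4, n -}, β = {+, n, - A4, A3 -}. Rewrite as S → β S' and S' → α S' | ε.

S ::= + S' | n S' | - A4 S' | A3 - S'; A3 ::= - | A4 | n -; A4 ::= + | S n | + + +; S' ::= A4 S' | n - S' | ε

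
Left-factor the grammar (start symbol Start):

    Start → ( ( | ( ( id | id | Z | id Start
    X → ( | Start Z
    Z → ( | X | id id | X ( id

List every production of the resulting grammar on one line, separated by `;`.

Start has alternatives sharing prefix '( (': factor to Start → ( ( Start1 with Start1 → ε | id.
Start has alternatives sharing prefix 'id': factor to Start → id Start2 with Start2 → ε | Start.
Z has alternatives sharing prefix 'X': factor to Z → X Z1 with Z1 → ε | ( id.

Start → Z | ( ( Start1 | id Start2; X → ( | Start Z; Z → ( | id id | X Z1; Start1 → ε | id; Start2 → ε | Start; Z1 → ε | ( id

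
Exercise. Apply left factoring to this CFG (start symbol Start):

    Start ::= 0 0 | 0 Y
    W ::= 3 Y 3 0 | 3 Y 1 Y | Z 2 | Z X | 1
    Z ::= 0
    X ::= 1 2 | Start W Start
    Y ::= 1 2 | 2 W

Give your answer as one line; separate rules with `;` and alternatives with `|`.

Start ::= 0 Start1; W ::= 1 | 3 Y W1 | Z W2; Z ::= 0; X ::= 1 2 | Start W Start; Y ::= 1 2 | 2 W; Start1 ::= 0 | Y; W1 ::= 3 0 | 1 Y; W2 ::= 2 | X

Start has alternatives sharing prefix '0': factor to Start → 0 Start1 with Start1 → 0 | Y.
W has alternatives sharing prefix '3 Y': factor to W → 3 Y W1 with W1 → 3 0 | 1 Y.
W has alternatives sharing prefix 'Z': factor to W → Z W2 with W2 → 2 | X.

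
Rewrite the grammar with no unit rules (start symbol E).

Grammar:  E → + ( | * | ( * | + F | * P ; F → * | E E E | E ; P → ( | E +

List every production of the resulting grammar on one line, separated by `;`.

E → + ( | * | ( * | + F | * P; F → + ( | * | ( * | + F | * P | E E E; P → ( | E +

Unit pairs: F ⇒* {E}.
For each unit pair (A, B), copy every non-unit production of B to A, then drop all unit productions.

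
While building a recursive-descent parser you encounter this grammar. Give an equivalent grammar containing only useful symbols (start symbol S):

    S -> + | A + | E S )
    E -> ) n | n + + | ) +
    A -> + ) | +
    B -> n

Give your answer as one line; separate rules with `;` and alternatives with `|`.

Generating nonterminals: {A, B, E, S}.
Reachable from S after that: {A, E, S}.
Removed useless symbols: {B} and every production mentioning them.

S -> + | A + | E S ); E -> ) n | n + + | ) +; A -> + ) | +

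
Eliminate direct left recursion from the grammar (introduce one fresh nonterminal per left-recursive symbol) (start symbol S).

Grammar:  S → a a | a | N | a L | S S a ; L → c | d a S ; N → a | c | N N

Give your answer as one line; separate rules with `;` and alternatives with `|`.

S, N are directly left-recursive.
For S: α = {S a}, β = {a a, a, N, a L}. Rewrite as S → β S' and S' → α S' | ε.
For N: α = {N}, β = {a, c}. Rewrite as N → β N' and N' → α N' | ε.

S → a a S' | a S' | N S' | a L S'; L → c | d a S; N → a N' | c N'; S' → S a S' | ε; N' → N N' | ε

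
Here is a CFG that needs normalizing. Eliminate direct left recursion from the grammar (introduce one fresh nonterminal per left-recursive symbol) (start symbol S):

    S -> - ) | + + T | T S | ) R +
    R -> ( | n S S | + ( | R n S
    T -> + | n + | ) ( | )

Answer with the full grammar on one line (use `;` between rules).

S -> - ) | + + T | T S | ) R +; R -> ( R' | n S S R' | + ( R'; T -> + | n + | ) ( | ); R' -> n S R' | ε

Left recursion appears on R.
For R: α = {n S}, β = {(, n S S, + (}. Rewrite as R → β R' and R' → α R' | ε.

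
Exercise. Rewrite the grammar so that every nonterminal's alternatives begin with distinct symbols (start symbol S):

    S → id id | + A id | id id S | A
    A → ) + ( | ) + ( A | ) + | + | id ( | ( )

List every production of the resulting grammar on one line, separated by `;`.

S has alternatives sharing prefix 'id id': factor to S → id id S' with S' → ε | S.
A has alternatives sharing prefix ') +': factor to A → ) + A' with A' → ( | ( A | ε.
A' has alternatives sharing prefix '(': factor to A' → ( A'' with A'' → ε | A.

S → + A id | A | id id S'; A → + | id ( | ( ) | ) + A'; S' → ε | S; A' → ε | ( A''; A'' → ε | A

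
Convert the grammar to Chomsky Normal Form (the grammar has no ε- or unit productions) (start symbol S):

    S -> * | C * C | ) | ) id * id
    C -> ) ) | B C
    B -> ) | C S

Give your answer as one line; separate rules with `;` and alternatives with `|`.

Introduce a nonterminal for each terminal appearing in a rule of length ≥ 2: X1 → *, X2 → ), X3 → id.
Binarize each right-hand side of length ≥ 3 by chaining fresh nonterminals (Y1, Y2, …): affected rules were S → C X1 C; S → X2 X3 X1 X3.

S -> * | C Y1 | ) | X2 Y2; C -> X2 X2 | B C; B -> ) | C S; X1 -> *; X2 -> ); X3 -> id; Y1 -> X1 C; Y2 -> X3 Y3; Y3 -> X1 X3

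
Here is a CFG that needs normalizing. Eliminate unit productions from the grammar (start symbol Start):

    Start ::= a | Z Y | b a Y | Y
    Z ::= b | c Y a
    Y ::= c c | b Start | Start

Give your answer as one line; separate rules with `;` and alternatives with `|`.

Start ::= a | Z Y | b a Y | c c | b Start; Z ::= b | c Y a; Y ::= a | Z Y | b a Y | c c | b Start

Unit pairs: Start ⇒* {Y}; Y ⇒* {Start}.
For every A with A ⇒* B via unit rules, add B's non-unit alternatives to A; then delete every rule of the form X → Y.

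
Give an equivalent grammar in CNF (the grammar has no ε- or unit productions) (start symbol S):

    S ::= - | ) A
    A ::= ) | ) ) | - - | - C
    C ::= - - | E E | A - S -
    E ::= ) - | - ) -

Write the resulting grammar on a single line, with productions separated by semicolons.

Introduce a nonterminal for each terminal appearing in a rule of length ≥ 2: X1 → ), X2 → -.
Binarize each right-hand side of length ≥ 3 by chaining fresh nonterminals (Y1, Y2, …): affected rules were C → A X2 S X2; E → X2 X1 X2.

S ::= - | X1 A; A ::= ) | X1 X1 | X2 X2 | X2 C; C ::= X2 X2 | E E | A Y1; E ::= X1 X2 | X2 Y3; X1 ::= ); X2 ::= -; Y1 ::= X2 Y2; Y2 ::= S X2; Y3 ::= X1 X2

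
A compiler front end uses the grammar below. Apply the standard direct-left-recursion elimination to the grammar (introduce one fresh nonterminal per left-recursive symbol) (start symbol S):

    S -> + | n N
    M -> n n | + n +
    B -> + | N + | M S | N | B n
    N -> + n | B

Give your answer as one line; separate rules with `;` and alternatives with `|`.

S -> + | n N; M -> n n | + n +; B -> + B' | N + B' | M S B' | N B'; N -> + n | B; B' -> n B' | epsilon

Left recursion appears on B.
For B: α = {n}, β = {+, N +, M S, N}. Rewrite as B → β B' and B' → α B' | ε.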